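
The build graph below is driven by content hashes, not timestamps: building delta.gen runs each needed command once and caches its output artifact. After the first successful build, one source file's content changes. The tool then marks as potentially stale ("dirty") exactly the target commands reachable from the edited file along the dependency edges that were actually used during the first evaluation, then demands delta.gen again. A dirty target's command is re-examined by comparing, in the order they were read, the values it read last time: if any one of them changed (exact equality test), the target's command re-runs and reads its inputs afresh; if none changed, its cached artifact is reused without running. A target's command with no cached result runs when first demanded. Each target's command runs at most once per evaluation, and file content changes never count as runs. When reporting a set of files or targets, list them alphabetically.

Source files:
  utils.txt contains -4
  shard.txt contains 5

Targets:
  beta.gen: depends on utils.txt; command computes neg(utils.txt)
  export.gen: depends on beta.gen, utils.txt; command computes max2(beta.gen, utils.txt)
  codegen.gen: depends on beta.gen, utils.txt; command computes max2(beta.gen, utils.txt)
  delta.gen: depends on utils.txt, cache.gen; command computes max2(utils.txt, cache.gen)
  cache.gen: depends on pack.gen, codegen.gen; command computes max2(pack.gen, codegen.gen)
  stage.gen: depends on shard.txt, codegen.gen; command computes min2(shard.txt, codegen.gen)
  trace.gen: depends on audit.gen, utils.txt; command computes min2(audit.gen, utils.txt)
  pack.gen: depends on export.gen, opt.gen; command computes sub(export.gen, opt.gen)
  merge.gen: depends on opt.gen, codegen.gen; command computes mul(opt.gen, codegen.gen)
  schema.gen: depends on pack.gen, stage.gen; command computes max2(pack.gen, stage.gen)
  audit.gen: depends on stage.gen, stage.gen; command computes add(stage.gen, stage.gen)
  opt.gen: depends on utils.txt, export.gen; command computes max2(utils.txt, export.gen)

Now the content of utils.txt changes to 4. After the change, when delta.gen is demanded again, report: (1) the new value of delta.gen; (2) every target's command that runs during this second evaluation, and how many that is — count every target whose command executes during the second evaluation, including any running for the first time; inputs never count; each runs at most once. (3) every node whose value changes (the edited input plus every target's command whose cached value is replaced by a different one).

delta.gen now evaluates to 4.
Run set: beta.gen, codegen.gen, delta.gen, export.gen, opt.gen (5 run).
Changed values: beta.gen, utils.txt.
The important point: at pack.gen every value read last time is unchanged, so the dirty flag clears without a run.

Initial pass — values computed on the first demand:
  beta.gen = neg(-4) = 4
  codegen.gen = max2(4, -4) = 4
  export.gen = max2(4, -4) = 4
  opt.gen = max2(-4, 4) = 4
  pack.gen = sub(4, 4) = 0
  cache.gen = max2(0, 4) = 4
  delta.gen = max2(-4, 4) = 4

Second demand — change propagation:
  beta.gen: re-runs because utils.txt -4->4; new result -4.
  codegen.gen: re-runs because beta.gen 4->-4; utils.txt -4->4; new result 4 (unchanged).
  export.gen: re-runs because beta.gen 4->-4; utils.txt -4->4; new result 4 (unchanged).
  opt.gen: re-runs because utils.txt -4->4; new result 4 (unchanged).
  pack.gen: re-examined; everything it read last time is the same (export.gen unchanged, opt.gen unchanged) — cache 0 kept, no run.
  cache.gen: re-examined; everything it read last time is the same (pack.gen unchanged, codegen.gen unchanged) — cache 4 kept, no run.
  delta.gen: re-runs because utils.txt -4->4; new result 4 (unchanged).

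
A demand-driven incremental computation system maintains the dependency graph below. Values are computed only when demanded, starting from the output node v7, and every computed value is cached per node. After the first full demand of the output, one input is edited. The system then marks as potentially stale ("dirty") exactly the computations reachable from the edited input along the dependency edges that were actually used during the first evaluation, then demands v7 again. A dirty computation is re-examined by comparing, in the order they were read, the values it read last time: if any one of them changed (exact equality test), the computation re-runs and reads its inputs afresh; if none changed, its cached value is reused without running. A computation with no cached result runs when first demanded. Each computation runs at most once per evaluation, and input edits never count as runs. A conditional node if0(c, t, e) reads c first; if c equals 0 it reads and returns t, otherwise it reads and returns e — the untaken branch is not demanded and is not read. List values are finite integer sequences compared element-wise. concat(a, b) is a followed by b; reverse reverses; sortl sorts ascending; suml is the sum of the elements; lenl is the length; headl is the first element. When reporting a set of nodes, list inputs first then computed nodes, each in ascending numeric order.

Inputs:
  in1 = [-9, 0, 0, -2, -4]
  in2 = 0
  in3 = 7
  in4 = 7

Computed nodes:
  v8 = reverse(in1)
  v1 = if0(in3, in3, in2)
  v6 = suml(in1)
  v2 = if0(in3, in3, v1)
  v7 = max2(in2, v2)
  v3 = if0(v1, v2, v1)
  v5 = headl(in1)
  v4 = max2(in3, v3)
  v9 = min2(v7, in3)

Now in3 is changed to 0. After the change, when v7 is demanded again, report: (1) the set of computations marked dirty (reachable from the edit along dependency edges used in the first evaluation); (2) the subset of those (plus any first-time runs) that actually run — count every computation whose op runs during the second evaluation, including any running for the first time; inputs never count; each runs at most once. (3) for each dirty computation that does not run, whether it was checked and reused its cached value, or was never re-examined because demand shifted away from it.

Marked dirty: v1, v2, v7.
Computations that run: v2 — 1 in total.
Checked but reused from cache: v7.
Never re-examined (demand shifted away): v1.
Key observation: a condition flipped, so demand moved to the other branch — v1 is never re-examined.

First evaluation (everything demanded from the output):
  v1 = if0(in3=7 -> else branch in2) = 0
  v2 = if0(in3=7 -> else branch v1) = 0
  v7 = max2(0, 0) = 0

Propagation after the edit:
  v1: marked dirty but never re-examined — demand shifted away from it.
  v2: runs — in3 7->0; result 0 (same value as before).
  v7: checked — values it read are unchanged (in2 unchanged, v2 unchanged); reused cached 0 without running.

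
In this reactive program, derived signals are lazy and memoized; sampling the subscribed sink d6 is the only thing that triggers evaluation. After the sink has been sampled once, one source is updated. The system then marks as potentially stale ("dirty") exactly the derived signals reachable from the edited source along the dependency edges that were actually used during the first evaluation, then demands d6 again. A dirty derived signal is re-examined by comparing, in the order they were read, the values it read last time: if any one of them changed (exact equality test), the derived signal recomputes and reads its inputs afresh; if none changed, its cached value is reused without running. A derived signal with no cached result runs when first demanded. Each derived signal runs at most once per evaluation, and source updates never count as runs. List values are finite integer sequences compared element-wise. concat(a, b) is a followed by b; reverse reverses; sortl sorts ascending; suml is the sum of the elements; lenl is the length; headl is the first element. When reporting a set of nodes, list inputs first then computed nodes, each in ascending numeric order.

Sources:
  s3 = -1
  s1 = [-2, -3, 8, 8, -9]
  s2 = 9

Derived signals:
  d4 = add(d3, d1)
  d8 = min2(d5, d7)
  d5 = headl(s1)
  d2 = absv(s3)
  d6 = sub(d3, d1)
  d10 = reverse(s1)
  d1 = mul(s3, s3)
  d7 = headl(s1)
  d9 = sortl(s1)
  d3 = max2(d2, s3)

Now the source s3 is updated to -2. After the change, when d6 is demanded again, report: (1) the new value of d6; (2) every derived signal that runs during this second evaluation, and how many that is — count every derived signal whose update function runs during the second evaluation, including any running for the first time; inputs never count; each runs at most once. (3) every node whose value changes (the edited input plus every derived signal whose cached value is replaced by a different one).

Demanding d6 again yields -2.
4 derived signals run: d1, d2, d3, d6.
The nodes whose values change: s3, d1, d2, d3, d6.

First demand of the output computes:
  d1 = mul(-1, -1) = 1
  d2 = absv(-1) = 1
  d3 = max2(1, -1) = 1
  d6 = sub(1, 1) = 0

After the edit, cleaning proceeds:
  d1: a read changed (s3 -1->-2; s3 -1->-2) — executes, giving 4.
  d2: a read changed (s3 -1->-2) — executes, giving 2.
  d3: a read changed (d2 1->2; s3 -1->-2) — executes, giving 2.
  d6: a read changed (d3 1->2; d1 1->4) — executes, giving -2.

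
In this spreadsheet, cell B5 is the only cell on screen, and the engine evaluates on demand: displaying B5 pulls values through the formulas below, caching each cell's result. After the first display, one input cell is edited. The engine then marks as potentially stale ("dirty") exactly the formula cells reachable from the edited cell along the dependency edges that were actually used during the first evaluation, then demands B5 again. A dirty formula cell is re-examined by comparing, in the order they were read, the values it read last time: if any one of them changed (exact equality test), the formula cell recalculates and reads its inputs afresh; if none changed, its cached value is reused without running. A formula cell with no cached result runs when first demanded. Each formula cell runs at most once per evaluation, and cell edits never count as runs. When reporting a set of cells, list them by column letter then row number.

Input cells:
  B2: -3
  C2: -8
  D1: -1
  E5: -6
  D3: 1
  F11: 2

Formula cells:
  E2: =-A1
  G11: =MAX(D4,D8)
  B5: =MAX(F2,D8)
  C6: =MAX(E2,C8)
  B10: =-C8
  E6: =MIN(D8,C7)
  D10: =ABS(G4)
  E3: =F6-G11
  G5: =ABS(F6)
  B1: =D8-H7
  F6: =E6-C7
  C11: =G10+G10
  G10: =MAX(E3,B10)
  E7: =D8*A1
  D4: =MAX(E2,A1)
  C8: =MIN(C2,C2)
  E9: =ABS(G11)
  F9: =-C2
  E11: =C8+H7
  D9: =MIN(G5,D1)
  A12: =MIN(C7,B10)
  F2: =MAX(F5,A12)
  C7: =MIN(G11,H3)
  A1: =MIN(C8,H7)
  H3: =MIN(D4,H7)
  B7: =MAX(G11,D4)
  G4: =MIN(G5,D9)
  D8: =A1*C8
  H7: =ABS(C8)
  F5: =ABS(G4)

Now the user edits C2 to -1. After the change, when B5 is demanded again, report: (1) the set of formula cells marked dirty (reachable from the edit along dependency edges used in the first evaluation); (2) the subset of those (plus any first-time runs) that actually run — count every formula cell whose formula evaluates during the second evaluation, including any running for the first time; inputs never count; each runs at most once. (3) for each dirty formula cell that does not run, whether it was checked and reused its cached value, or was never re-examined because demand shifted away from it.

Dirty set: A1, A12, B5, B10, C7, C8, D4, D8, D9, E2, E6, F2, F5, F6, G4, G5, G11, H3, H7.
Run set: A1, A12, B5, B10, C7, C8, D4, D8, E2, E6, F2, F6, G11, H3, H7 (15 run).
Re-examined without running (cache reused): D9, F5, G4, G5.
The important point: at G5 every value read last time is unchanged, so the dirty flag clears without a run.

Initial pass — values computed on the first demand:
  C8 = MIN(-8, -8) = -8
  B10 = -(-8) = 8
  H7 = ABS(-8) = 8
  A1 = MIN(-8, 8) = -8
  D8 = -8 * -8 = 64
  E2 = -(-8) = 8
  D4 = MAX(8, -8) = 8
  G11 = MAX(8, 64) = 64
  H3 = MIN(8, 8) = 8
  C7 = MIN(64, 8) = 8
  A12 = MIN(8, 8) = 8
  E6 = MIN(64, 8) = 8
  F6 = 8 - 8 = 0
  G5 = ABS(0) = 0
  D9 = MIN(0, -1) = -1
  G4 = MIN(0, -1) = -1
  F5 = ABS(-1) = 1
  F2 = MAX(1, 8) = 8
  B5 = MAX(8, 64) = 64

Second demand — change propagation:
  C8: re-runs because C2 -8->-1; C2 -8->-1; new result -1.
  B10: re-runs because C8 -8->-1; new result 1.
  H7: re-runs because C8 -8->-1; new result 1.
  A1: re-runs because C8 -8->-1; H7 8->1; new result -1.
  D8: re-runs because A1 -8->-1; C8 -8->-1; new result 1.
  E2: re-runs because A1 -8->-1; new result 1.
  D4: re-runs because E2 8->1; A1 -8->-1; new result 1.
  G11: re-runs because D4 8->1; D8 64->1; new result 1.
  H3: re-runs because D4 8->1; H7 8->1; new result 1.
  C7: re-runs because G11 64->1; H3 8->1; new result 1.
  A12: re-runs because C7 8->1; B10 8->1; new result 1.
  E6: re-runs because D8 64->1; C7 8->1; new result 1.
  F6: re-runs because E6 8->1; C7 8->1; new result 0 (unchanged).
  G5: re-examined; everything it read last time is the same (F6 unchanged) — cache 0 kept, no run.
  D9: re-examined; everything it read last time is the same (G5 unchanged, D1 unchanged) — cache -1 kept, no run.
  G4: re-examined; everything it read last time is the same (G5 unchanged, D9 unchanged) — cache -1 kept, no run.
  F5: re-examined; everything it read last time is the same (G4 unchanged) — cache 1 kept, no run.
  F2: re-runs because A12 8->1; new result 1.
  B5: re-runs because F2 8->1; D8 64->1; new result 1.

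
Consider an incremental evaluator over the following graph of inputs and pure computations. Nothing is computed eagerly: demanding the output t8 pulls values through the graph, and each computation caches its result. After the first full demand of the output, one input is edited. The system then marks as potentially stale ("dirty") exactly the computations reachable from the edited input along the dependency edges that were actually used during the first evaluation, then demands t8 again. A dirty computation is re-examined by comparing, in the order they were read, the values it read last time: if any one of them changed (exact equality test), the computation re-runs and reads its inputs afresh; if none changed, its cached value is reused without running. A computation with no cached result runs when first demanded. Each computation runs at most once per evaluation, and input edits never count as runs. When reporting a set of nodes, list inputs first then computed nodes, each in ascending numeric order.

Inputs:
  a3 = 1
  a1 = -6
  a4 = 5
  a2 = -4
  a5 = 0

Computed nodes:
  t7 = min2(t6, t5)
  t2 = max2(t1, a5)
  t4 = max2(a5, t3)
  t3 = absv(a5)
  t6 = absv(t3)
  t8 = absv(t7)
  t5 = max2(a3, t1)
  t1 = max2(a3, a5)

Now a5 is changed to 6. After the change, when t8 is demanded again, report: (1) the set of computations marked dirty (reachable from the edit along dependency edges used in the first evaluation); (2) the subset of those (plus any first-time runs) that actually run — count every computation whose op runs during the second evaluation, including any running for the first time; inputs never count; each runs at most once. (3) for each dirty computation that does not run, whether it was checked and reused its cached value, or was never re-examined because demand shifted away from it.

Dirty set: t1, t3, t5, t6, t7, t8.
Run set: t1, t3, t5, t6, t7, t8 (6 run).
All dirty computations ended up running.

Initial pass — values computed on the first demand:
  t1 = max2(1, 0) = 1
  t3 = absv(0) = 0
  t5 = max2(1, 1) = 1
  t6 = absv(0) = 0
  t7 = min2(0, 1) = 0
  t8 = absv(0) = 0

Second demand — change propagation:
  t1: re-runs because a5 0->6; new result 6.
  t3: re-runs because a5 0->6; new result 6.
  t5: re-runs because t1 1->6; new result 6.
  t6: re-runs because t3 0->6; new result 6.
  t7: re-runs because t6 0->6; t5 1->6; new result 6.
  t8: re-runs because t7 0->6; new result 6.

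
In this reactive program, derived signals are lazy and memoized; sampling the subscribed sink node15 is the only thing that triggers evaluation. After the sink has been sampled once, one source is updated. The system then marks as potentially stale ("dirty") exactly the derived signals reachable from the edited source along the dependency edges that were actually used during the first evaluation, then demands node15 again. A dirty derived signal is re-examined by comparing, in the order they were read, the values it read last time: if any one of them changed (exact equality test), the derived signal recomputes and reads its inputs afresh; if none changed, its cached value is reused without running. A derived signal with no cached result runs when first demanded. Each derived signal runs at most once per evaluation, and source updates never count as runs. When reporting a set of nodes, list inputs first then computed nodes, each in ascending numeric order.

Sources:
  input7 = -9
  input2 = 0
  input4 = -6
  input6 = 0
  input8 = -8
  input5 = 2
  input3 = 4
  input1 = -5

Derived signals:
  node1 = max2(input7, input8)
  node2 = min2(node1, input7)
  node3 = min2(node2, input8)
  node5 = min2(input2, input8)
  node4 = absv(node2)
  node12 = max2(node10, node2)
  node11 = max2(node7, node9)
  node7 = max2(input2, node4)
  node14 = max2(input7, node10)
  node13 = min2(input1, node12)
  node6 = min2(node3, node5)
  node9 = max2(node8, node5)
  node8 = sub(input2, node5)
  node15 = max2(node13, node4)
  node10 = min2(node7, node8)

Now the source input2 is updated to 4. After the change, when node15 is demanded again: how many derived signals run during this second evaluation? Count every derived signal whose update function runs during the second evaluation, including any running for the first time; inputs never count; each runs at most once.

First demand of the output computes:
  node1 = max2(-9, -8) = -8
  node2 = min2(-8, -9) = -9
  node4 = absv(-9) = 9
  node5 = min2(0, -8) = -8
  node7 = max2(0, 9) = 9
  node8 = sub(0, -8) = 8
  node10 = min2(9, 8) = 8
  node12 = max2(8, -9) = 8
  node13 = min2(-5, 8) = -5
  node15 = max2(-5, 9) = 9

After the edit, cleaning proceeds:
  node5: a read changed (input2 0->4) — executes, giving -8 — identical to its old value.
  node7: a read changed (input2 0->4) — executes, giving 9 — identical to its old value.
  node8: a read changed (input2 0->4) — executes, giving 12.
  node10: a read changed (node8 8->12) — executes, giving 9.
  node12: a read changed (node10 8->9) — executes, giving 9.
  node13: a read changed (node12 8->9) — executes, giving -5 — identical to its old value.
  node15: dirty, but its reads are unchanged (node13 unchanged, node4 unchanged); cached 9 stands.

Note where the cutoff bites: node15 is checked, finds nothing changed, and keeps its cache.

6 derived signals run: node5, node7, node8, node10, node12, node13.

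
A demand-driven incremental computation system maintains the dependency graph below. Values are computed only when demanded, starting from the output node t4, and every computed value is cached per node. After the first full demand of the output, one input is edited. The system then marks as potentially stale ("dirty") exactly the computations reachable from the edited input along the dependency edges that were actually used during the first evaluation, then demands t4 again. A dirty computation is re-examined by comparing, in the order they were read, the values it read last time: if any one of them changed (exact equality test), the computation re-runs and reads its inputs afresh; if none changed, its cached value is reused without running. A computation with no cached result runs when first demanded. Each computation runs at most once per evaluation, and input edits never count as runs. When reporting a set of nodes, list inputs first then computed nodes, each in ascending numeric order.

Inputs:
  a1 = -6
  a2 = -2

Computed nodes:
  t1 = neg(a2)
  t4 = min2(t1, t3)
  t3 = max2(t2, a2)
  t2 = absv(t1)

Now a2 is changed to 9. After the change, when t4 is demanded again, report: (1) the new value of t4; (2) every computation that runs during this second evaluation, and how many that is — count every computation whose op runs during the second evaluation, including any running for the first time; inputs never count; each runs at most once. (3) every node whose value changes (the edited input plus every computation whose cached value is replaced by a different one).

New value of t4: -9.
Computations that run: t1, t2, t3, t4 — 4 in total.
Values that change: a2, t1, t2, t3, t4.

First evaluation (everything demanded from the output):
  t1 = neg(-2) = 2
  t2 = absv(2) = 2
  t3 = max2(2, -2) = 2
  t4 = min2(2, 2) = 2

Propagation after the edit:
  t1: runs — a2 -2->9; result -9.
  t2: runs — t1 2->-9; result 9.
  t3: runs — t2 2->9; a2 -2->9; result 9.
  t4: runs — t1 2->-9; t3 2->9; result -9.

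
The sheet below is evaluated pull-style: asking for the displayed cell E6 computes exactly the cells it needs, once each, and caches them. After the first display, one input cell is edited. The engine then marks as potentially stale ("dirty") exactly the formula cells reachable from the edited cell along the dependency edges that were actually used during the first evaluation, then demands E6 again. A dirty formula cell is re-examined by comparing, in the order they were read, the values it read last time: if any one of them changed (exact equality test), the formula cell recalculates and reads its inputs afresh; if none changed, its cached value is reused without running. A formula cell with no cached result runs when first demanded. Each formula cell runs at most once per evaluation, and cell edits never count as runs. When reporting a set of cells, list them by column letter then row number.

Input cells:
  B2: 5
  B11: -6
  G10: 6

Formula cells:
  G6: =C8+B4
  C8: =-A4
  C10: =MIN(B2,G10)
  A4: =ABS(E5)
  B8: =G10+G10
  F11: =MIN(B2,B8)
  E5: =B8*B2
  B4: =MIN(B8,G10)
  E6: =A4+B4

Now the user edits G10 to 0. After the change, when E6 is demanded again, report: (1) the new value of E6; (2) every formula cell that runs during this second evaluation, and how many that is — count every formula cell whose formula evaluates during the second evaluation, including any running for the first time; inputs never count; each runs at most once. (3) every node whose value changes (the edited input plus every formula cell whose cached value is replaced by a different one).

First demand of the output computes:
  B8 = 6 + 6 = 12
  B4 = MIN(12, 6) = 6
  E5 = 12 * 5 = 60
  A4 = ABS(60) = 60
  E6 = 60 + 6 = 66

After the edit, cleaning proceeds:
  B8: a read changed (G10 6->0; G10 6->0) — executes, giving 0.
  B4: a read changed (B8 12->0; G10 6->0) — executes, giving 0.
  E5: a read changed (B8 12->0) — executes, giving 0.
  A4: a read changed (E5 60->0) — executes, giving 0.
  E6: a read changed (A4 60->0; B4 6->0) — executes, giving 0.

Demanding E6 again yields 0.
5 formula cells run: A4, B4, B8, E5, E6.
The nodes whose values change: A4, B4, B8, E5, E6, G10.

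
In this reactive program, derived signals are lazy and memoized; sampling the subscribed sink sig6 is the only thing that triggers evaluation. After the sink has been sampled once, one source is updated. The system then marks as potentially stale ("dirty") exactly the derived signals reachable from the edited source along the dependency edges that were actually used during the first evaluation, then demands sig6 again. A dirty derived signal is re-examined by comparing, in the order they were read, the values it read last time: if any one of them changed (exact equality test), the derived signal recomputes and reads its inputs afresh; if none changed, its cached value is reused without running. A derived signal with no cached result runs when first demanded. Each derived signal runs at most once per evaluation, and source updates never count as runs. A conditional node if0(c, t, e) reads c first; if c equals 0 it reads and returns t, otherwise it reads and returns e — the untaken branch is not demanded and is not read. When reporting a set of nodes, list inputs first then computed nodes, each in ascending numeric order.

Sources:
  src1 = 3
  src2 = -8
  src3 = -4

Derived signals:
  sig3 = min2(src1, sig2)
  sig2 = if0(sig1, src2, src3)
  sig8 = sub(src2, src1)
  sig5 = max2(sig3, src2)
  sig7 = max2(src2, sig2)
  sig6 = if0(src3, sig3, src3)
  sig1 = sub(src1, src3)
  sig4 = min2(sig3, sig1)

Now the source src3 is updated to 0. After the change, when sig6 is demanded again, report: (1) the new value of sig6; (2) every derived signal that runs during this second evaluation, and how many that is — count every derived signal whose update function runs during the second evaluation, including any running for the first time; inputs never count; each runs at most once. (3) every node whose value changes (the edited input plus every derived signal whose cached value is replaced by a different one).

Demanding sig6 again yields 0.
4 derived signals run: sig1, sig2, sig3, sig6.
The nodes whose values change: src3, sig6.
Note the branch switch — sig1, sig2, sig3 had no cache and run now for the first time.

First demand of the output computes:
  sig6 = if0(src3=-4 -> else branch src3) = -4

After the edit, cleaning proceeds:
  sig1: had never run; runs now, result 3.
  sig2: had never run; runs now, result 0.
  sig3: had never run; runs now, result 0.
  sig6: a read changed (src3 -4->0; src3 -4->0) — executes, giving 0.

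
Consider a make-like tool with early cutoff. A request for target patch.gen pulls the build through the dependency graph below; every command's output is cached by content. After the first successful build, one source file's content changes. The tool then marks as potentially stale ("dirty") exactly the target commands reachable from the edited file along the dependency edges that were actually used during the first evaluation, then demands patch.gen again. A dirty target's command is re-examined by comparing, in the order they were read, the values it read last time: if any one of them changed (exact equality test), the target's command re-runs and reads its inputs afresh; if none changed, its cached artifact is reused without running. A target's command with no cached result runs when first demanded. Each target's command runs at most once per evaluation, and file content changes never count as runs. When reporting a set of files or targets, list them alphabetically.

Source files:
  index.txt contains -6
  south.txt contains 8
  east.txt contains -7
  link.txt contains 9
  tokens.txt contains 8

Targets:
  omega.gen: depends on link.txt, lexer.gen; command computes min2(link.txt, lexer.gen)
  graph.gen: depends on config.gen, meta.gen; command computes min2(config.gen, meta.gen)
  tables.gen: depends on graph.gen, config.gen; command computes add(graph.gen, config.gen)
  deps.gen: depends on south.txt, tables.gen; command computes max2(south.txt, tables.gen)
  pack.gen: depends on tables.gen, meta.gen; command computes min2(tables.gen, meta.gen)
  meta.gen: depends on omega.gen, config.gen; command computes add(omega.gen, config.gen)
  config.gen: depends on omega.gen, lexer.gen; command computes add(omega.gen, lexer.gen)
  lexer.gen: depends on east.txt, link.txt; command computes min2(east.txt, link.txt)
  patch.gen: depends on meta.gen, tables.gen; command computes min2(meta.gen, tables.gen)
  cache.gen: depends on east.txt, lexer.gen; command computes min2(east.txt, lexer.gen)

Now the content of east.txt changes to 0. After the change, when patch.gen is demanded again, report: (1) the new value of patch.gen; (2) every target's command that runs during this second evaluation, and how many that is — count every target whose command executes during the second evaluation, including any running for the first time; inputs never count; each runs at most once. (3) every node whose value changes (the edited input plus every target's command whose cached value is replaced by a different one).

Demanding patch.gen again yields 0.
7 target commands run: config.gen, graph.gen, lexer.gen, meta.gen, omega.gen, patch.gen, tables.gen.
The nodes whose values change: config.gen, east.txt, graph.gen, lexer.gen, meta.gen, omega.gen, patch.gen, tables.gen.

First demand of the output computes:
  lexer.gen = min2(-7, 9) = -7
  omega.gen = min2(9, -7) = -7
  config.gen = add(-7, -7) = -14
  meta.gen = add(-7, -14) = -21
  graph.gen = min2(-14, -21) = -21
  tables.gen = add(-21, -14) = -35
  patch.gen = min2(-21, -35) = -35

After the edit, cleaning proceeds:
  lexer.gen: a read changed (east.txt -7->0) — executes, giving 0.
  omega.gen: a read changed (lexer.gen -7->0) — executes, giving 0.
  config.gen: a read changed (omega.gen -7->0; lexer.gen -7->0) — executes, giving 0.
  meta.gen: a read changed (omega.gen -7->0; config.gen -14->0) — executes, giving 0.
  graph.gen: a read changed (config.gen -14->0; meta.gen -21->0) — executes, giving 0.
  tables.gen: a read changed (graph.gen -21->0; config.gen -14->0) — executes, giving 0.
  patch.gen: a read changed (meta.gen -21->0; tables.gen -35->0) — executes, giving 0.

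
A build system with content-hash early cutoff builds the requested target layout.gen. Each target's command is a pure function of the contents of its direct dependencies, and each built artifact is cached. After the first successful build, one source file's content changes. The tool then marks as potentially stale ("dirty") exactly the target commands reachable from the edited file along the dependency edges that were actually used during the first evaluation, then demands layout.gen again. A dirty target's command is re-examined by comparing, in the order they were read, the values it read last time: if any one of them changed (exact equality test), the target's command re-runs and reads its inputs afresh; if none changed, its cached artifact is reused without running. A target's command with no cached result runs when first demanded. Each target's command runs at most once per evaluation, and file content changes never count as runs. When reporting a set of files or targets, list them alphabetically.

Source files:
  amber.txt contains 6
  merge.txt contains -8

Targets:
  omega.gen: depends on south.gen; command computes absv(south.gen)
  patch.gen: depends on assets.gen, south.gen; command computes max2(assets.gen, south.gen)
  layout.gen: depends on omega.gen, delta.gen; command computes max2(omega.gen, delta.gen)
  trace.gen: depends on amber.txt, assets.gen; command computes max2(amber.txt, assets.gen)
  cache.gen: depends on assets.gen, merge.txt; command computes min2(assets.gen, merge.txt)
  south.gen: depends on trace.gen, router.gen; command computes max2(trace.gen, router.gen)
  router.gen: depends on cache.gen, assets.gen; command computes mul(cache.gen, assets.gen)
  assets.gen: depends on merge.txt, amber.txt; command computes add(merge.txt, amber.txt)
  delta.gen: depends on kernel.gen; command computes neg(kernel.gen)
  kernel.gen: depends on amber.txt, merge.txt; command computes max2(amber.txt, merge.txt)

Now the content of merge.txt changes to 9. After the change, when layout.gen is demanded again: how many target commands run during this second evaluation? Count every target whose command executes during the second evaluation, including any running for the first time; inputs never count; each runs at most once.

First evaluation (everything demanded from the output):
  assets.gen = add(-8, 6) = -2
  cache.gen = min2(-2, -8) = -8
  kernel.gen = max2(6, -8) = 6
  delta.gen = neg(6) = -6
  router.gen = mul(-8, -2) = 16
  trace.gen = max2(6, -2) = 6
  south.gen = max2(6, 16) = 16
  omega.gen = absv(16) = 16
  layout.gen = max2(16, -6) = 16

Propagation after the edit:
  assets.gen: runs — merge.txt -8->9; result 15.
  cache.gen: runs — assets.gen -2->15; merge.txt -8->9; result 9.
  kernel.gen: runs — merge.txt -8->9; result 9.
  delta.gen: runs — kernel.gen 6->9; result -9.
  router.gen: runs — cache.gen -8->9; assets.gen -2->15; result 135.
  trace.gen: runs — assets.gen -2->15; result 15.
  south.gen: runs — trace.gen 6->15; router.gen 16->135; result 135.
  omega.gen: runs — south.gen 16->135; result 135.
  layout.gen: runs — omega.gen 16->135; delta.gen -6->-9; result 135.

Target commands that run: assets.gen, cache.gen, delta.gen, kernel.gen, layout.gen, omega.gen, router.gen, south.gen, trace.gen — 9 in total.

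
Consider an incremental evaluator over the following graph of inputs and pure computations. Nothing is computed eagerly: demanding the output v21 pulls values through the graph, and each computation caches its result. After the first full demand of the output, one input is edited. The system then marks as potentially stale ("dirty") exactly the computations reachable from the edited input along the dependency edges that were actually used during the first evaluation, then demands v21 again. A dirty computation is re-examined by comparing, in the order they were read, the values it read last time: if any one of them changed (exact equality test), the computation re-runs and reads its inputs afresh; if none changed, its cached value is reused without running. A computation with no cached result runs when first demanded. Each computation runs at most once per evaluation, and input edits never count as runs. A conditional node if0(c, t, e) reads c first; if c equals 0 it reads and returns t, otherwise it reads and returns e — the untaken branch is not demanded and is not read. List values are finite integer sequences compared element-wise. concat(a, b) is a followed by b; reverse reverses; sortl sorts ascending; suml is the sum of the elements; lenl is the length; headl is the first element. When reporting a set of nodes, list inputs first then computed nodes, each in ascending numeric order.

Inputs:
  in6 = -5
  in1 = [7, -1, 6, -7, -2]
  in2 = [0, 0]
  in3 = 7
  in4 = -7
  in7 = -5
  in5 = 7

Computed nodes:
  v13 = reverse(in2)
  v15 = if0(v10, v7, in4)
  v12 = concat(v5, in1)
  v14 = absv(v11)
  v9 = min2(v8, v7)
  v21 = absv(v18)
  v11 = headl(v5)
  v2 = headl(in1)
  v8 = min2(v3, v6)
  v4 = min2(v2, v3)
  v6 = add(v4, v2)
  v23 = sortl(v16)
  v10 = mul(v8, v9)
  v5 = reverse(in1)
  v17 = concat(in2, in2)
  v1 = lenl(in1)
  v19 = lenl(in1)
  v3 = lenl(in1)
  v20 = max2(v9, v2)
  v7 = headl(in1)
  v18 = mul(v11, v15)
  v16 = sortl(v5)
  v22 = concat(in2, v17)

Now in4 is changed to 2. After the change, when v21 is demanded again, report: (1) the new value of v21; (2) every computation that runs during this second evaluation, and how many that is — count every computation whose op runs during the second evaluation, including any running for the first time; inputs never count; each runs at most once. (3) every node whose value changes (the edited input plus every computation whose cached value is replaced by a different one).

Initial pass — values computed on the first demand:
  v2 = headl([7, -1, 6, -7, -2]) = 7
  v3 = lenl([7, -1, 6, -7, -2]) = 5
  v4 = min2(7, 5) = 5
  v5 = reverse([7, -1, 6, -7, -2]) = [-2, -7, 6, -1, 7]
  v6 = add(5, 7) = 12
  v7 = headl([7, -1, 6, -7, -2]) = 7
  v8 = min2(5, 12) = 5
  v9 = min2(5, 7) = 5
  v10 = mul(5, 5) = 25
  v11 = headl([-2, -7, 6, -1, 7]) = -2
  v15 = if0(v10=25 -> else branch in4) = -7
  v18 = mul(-2, -7) = 14
  v21 = absv(14) = 14

Second demand — change propagation:
  v15: re-runs because in4 -7->2; new result 2.
  v18: re-runs because v15 -7->2; new result -4.
  v21: re-runs because v18 14->-4; new result 4.

v21 now evaluates to 4.
Run set: v15, v18, v21 (3 run).
Changed values: in4, v15, v18, v21.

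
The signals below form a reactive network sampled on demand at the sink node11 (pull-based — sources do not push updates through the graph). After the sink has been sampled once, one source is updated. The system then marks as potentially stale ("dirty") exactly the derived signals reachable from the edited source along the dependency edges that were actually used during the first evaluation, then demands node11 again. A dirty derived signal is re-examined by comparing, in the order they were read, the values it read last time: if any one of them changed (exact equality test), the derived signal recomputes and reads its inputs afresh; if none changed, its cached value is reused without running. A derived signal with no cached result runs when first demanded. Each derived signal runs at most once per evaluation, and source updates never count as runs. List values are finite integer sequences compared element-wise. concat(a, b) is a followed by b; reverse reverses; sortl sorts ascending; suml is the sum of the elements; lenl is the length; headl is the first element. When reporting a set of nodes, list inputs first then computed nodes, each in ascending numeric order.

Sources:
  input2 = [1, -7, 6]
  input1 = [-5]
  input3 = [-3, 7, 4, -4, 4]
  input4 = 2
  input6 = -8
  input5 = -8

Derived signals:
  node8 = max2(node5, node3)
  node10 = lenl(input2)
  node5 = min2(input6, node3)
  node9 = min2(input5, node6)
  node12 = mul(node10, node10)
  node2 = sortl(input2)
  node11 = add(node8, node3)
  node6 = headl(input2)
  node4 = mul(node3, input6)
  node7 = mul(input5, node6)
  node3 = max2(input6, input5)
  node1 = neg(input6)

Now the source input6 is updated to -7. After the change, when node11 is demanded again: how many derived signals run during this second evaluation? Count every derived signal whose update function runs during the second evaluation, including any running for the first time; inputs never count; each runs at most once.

Initial pass — values computed on the first demand:
  node3 = max2(-8, -8) = -8
  node5 = min2(-8, -8) = -8
  node8 = max2(-8, -8) = -8
  node11 = add(-8, -8) = -16

Second demand — change propagation:
  node3: re-runs because input6 -8->-7; new result -7.
  node5: re-runs because input6 -8->-7; node3 -8->-7; new result -7.
  node8: re-runs because node5 -8->-7; node3 -8->-7; new result -7.
  node11: re-runs because node8 -8->-7; node3 -8->-7; new result -14.

Run set: node3, node5, node8, node11 (4 run).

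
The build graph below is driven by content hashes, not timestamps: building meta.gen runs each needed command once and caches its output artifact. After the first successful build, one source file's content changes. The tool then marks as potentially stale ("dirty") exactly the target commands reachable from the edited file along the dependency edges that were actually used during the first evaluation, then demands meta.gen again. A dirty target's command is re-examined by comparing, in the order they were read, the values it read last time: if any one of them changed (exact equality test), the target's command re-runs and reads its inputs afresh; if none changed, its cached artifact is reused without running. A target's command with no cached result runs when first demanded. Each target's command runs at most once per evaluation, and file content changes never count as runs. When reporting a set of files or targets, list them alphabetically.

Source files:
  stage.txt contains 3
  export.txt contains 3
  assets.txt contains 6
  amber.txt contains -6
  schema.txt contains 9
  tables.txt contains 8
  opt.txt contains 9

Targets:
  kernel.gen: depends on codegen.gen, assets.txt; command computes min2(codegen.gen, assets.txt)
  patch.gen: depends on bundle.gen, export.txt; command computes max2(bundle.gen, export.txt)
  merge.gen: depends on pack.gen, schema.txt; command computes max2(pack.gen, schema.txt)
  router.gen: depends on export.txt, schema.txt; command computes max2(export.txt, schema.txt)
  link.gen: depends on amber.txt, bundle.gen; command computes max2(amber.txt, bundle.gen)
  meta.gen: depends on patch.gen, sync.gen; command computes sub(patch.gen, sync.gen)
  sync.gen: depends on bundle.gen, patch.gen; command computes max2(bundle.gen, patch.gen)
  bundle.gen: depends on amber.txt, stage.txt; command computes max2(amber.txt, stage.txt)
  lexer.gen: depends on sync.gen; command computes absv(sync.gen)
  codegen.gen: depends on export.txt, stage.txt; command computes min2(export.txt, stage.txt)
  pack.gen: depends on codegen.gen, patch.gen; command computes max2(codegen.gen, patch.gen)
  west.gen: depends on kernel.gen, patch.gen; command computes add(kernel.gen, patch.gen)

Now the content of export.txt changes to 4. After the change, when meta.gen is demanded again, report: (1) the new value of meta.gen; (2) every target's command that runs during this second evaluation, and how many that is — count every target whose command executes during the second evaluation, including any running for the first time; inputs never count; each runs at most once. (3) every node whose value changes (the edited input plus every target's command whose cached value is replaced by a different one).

meta.gen now evaluates to 0.
Run set: meta.gen, patch.gen, sync.gen (3 run).
Changed values: export.txt, patch.gen, sync.gen.

Initial pass — values computed on the first demand:
  bundle.gen = max2(-6, 3) = 3
  patch.gen = max2(3, 3) = 3
  sync.gen = max2(3, 3) = 3
  meta.gen = sub(3, 3) = 0

Second demand — change propagation:
  patch.gen: re-runs because export.txt 3->4; new result 4.
  sync.gen: re-runs because patch.gen 3->4; new result 4.
  meta.gen: re-runs because patch.gen 3->4; sync.gen 3->4; new result 0 (unchanged).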